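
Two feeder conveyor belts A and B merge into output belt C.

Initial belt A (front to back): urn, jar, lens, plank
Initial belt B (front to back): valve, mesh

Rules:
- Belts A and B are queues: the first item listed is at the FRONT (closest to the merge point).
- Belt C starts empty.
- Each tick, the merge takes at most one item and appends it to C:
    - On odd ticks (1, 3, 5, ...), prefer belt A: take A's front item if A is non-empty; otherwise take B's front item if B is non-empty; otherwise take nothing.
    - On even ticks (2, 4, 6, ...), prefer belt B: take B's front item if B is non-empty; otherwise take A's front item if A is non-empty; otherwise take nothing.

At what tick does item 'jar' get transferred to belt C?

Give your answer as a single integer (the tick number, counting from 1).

Answer: 3

Derivation:
Tick 1: prefer A, take urn from A; A=[jar,lens,plank] B=[valve,mesh] C=[urn]
Tick 2: prefer B, take valve from B; A=[jar,lens,plank] B=[mesh] C=[urn,valve]
Tick 3: prefer A, take jar from A; A=[lens,plank] B=[mesh] C=[urn,valve,jar]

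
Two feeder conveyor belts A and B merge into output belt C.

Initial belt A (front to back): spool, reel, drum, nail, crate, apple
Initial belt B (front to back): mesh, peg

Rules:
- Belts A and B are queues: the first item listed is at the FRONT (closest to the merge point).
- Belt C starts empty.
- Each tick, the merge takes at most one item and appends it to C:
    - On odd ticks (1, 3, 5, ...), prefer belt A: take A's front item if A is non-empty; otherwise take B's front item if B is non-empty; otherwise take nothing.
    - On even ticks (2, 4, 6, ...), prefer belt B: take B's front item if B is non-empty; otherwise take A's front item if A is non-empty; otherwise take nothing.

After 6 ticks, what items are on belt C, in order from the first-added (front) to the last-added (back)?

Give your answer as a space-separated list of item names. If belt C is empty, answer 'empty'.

Answer: spool mesh reel peg drum nail

Derivation:
Tick 1: prefer A, take spool from A; A=[reel,drum,nail,crate,apple] B=[mesh,peg] C=[spool]
Tick 2: prefer B, take mesh from B; A=[reel,drum,nail,crate,apple] B=[peg] C=[spool,mesh]
Tick 3: prefer A, take reel from A; A=[drum,nail,crate,apple] B=[peg] C=[spool,mesh,reel]
Tick 4: prefer B, take peg from B; A=[drum,nail,crate,apple] B=[-] C=[spool,mesh,reel,peg]
Tick 5: prefer A, take drum from A; A=[nail,crate,apple] B=[-] C=[spool,mesh,reel,peg,drum]
Tick 6: prefer B, take nail from A; A=[crate,apple] B=[-] C=[spool,mesh,reel,peg,drum,nail]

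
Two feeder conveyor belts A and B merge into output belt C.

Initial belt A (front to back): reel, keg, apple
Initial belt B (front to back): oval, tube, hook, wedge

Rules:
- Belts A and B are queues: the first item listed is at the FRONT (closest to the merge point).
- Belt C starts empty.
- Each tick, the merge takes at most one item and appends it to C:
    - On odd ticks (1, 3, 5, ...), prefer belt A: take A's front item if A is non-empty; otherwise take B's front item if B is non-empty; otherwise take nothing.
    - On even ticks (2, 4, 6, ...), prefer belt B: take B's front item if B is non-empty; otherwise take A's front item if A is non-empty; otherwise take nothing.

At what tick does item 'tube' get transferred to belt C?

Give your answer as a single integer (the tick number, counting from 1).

Tick 1: prefer A, take reel from A; A=[keg,apple] B=[oval,tube,hook,wedge] C=[reel]
Tick 2: prefer B, take oval from B; A=[keg,apple] B=[tube,hook,wedge] C=[reel,oval]
Tick 3: prefer A, take keg from A; A=[apple] B=[tube,hook,wedge] C=[reel,oval,keg]
Tick 4: prefer B, take tube from B; A=[apple] B=[hook,wedge] C=[reel,oval,keg,tube]

Answer: 4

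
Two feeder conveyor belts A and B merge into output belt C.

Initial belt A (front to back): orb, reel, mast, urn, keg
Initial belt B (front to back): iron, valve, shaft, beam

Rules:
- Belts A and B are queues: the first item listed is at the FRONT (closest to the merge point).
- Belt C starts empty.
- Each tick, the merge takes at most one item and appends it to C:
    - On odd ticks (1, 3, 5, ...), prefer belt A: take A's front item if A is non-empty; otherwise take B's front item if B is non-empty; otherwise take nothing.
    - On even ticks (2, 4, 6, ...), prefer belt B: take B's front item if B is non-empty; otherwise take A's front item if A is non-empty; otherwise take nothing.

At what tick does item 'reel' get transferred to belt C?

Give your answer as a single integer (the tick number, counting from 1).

Answer: 3

Derivation:
Tick 1: prefer A, take orb from A; A=[reel,mast,urn,keg] B=[iron,valve,shaft,beam] C=[orb]
Tick 2: prefer B, take iron from B; A=[reel,mast,urn,keg] B=[valve,shaft,beam] C=[orb,iron]
Tick 3: prefer A, take reel from A; A=[mast,urn,keg] B=[valve,shaft,beam] C=[orb,iron,reel]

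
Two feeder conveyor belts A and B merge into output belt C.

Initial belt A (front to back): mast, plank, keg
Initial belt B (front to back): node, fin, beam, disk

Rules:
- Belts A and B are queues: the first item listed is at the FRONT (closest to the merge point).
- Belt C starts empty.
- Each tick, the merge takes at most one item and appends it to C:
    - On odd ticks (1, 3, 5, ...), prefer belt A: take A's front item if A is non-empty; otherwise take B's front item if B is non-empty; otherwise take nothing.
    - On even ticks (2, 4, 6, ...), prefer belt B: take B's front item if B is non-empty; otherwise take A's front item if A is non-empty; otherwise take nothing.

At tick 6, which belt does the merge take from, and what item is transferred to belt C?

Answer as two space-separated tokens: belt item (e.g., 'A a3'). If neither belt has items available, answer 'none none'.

Answer: B beam

Derivation:
Tick 1: prefer A, take mast from A; A=[plank,keg] B=[node,fin,beam,disk] C=[mast]
Tick 2: prefer B, take node from B; A=[plank,keg] B=[fin,beam,disk] C=[mast,node]
Tick 3: prefer A, take plank from A; A=[keg] B=[fin,beam,disk] C=[mast,node,plank]
Tick 4: prefer B, take fin from B; A=[keg] B=[beam,disk] C=[mast,node,plank,fin]
Tick 5: prefer A, take keg from A; A=[-] B=[beam,disk] C=[mast,node,plank,fin,keg]
Tick 6: prefer B, take beam from B; A=[-] B=[disk] C=[mast,node,plank,fin,keg,beam]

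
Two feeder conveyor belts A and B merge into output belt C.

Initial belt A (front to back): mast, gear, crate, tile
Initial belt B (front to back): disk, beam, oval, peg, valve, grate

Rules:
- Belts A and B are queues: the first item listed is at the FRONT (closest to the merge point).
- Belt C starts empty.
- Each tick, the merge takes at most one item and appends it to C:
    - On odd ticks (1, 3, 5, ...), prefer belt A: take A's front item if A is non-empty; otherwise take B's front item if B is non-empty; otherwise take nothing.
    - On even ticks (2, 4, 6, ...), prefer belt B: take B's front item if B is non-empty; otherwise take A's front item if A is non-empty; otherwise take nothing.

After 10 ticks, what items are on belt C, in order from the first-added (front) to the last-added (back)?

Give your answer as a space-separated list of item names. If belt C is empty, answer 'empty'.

Tick 1: prefer A, take mast from A; A=[gear,crate,tile] B=[disk,beam,oval,peg,valve,grate] C=[mast]
Tick 2: prefer B, take disk from B; A=[gear,crate,tile] B=[beam,oval,peg,valve,grate] C=[mast,disk]
Tick 3: prefer A, take gear from A; A=[crate,tile] B=[beam,oval,peg,valve,grate] C=[mast,disk,gear]
Tick 4: prefer B, take beam from B; A=[crate,tile] B=[oval,peg,valve,grate] C=[mast,disk,gear,beam]
Tick 5: prefer A, take crate from A; A=[tile] B=[oval,peg,valve,grate] C=[mast,disk,gear,beam,crate]
Tick 6: prefer B, take oval from B; A=[tile] B=[peg,valve,grate] C=[mast,disk,gear,beam,crate,oval]
Tick 7: prefer A, take tile from A; A=[-] B=[peg,valve,grate] C=[mast,disk,gear,beam,crate,oval,tile]
Tick 8: prefer B, take peg from B; A=[-] B=[valve,grate] C=[mast,disk,gear,beam,crate,oval,tile,peg]
Tick 9: prefer A, take valve from B; A=[-] B=[grate] C=[mast,disk,gear,beam,crate,oval,tile,peg,valve]
Tick 10: prefer B, take grate from B; A=[-] B=[-] C=[mast,disk,gear,beam,crate,oval,tile,peg,valve,grate]

Answer: mast disk gear beam crate oval tile peg valve grate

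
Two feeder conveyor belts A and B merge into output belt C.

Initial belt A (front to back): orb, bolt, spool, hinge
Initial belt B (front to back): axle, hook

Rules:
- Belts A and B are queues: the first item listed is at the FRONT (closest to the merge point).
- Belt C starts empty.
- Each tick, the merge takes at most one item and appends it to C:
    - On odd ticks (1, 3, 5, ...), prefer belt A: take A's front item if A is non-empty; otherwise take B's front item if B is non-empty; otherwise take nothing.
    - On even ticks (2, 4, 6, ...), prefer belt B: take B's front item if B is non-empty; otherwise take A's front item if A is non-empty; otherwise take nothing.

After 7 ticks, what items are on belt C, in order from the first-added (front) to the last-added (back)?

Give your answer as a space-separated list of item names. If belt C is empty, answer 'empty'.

Tick 1: prefer A, take orb from A; A=[bolt,spool,hinge] B=[axle,hook] C=[orb]
Tick 2: prefer B, take axle from B; A=[bolt,spool,hinge] B=[hook] C=[orb,axle]
Tick 3: prefer A, take bolt from A; A=[spool,hinge] B=[hook] C=[orb,axle,bolt]
Tick 4: prefer B, take hook from B; A=[spool,hinge] B=[-] C=[orb,axle,bolt,hook]
Tick 5: prefer A, take spool from A; A=[hinge] B=[-] C=[orb,axle,bolt,hook,spool]
Tick 6: prefer B, take hinge from A; A=[-] B=[-] C=[orb,axle,bolt,hook,spool,hinge]
Tick 7: prefer A, both empty, nothing taken; A=[-] B=[-] C=[orb,axle,bolt,hook,spool,hinge]

Answer: orb axle bolt hook spool hinge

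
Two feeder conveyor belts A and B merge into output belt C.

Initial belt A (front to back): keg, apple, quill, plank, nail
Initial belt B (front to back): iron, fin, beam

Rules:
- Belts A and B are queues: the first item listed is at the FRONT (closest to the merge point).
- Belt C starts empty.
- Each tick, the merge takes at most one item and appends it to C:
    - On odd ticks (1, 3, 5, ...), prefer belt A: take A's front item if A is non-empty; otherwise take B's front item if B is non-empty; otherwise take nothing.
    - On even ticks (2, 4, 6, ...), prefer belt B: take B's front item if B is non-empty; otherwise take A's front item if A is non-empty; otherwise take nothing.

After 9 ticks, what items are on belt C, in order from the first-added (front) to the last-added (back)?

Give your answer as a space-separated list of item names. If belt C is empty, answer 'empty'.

Answer: keg iron apple fin quill beam plank nail

Derivation:
Tick 1: prefer A, take keg from A; A=[apple,quill,plank,nail] B=[iron,fin,beam] C=[keg]
Tick 2: prefer B, take iron from B; A=[apple,quill,plank,nail] B=[fin,beam] C=[keg,iron]
Tick 3: prefer A, take apple from A; A=[quill,plank,nail] B=[fin,beam] C=[keg,iron,apple]
Tick 4: prefer B, take fin from B; A=[quill,plank,nail] B=[beam] C=[keg,iron,apple,fin]
Tick 5: prefer A, take quill from A; A=[plank,nail] B=[beam] C=[keg,iron,apple,fin,quill]
Tick 6: prefer B, take beam from B; A=[plank,nail] B=[-] C=[keg,iron,apple,fin,quill,beam]
Tick 7: prefer A, take plank from A; A=[nail] B=[-] C=[keg,iron,apple,fin,quill,beam,plank]
Tick 8: prefer B, take nail from A; A=[-] B=[-] C=[keg,iron,apple,fin,quill,beam,plank,nail]
Tick 9: prefer A, both empty, nothing taken; A=[-] B=[-] C=[keg,iron,apple,fin,quill,beam,plank,nail]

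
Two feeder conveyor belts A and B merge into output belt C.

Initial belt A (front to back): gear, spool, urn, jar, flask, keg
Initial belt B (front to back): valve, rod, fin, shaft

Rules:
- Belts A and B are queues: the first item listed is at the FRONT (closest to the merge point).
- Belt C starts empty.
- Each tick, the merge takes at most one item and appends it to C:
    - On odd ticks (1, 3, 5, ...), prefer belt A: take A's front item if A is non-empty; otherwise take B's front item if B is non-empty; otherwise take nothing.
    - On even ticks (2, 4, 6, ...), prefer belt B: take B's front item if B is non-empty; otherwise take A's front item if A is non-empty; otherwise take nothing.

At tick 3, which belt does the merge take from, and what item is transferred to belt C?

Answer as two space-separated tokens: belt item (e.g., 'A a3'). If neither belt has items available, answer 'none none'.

Tick 1: prefer A, take gear from A; A=[spool,urn,jar,flask,keg] B=[valve,rod,fin,shaft] C=[gear]
Tick 2: prefer B, take valve from B; A=[spool,urn,jar,flask,keg] B=[rod,fin,shaft] C=[gear,valve]
Tick 3: prefer A, take spool from A; A=[urn,jar,flask,keg] B=[rod,fin,shaft] C=[gear,valve,spool]

Answer: A spool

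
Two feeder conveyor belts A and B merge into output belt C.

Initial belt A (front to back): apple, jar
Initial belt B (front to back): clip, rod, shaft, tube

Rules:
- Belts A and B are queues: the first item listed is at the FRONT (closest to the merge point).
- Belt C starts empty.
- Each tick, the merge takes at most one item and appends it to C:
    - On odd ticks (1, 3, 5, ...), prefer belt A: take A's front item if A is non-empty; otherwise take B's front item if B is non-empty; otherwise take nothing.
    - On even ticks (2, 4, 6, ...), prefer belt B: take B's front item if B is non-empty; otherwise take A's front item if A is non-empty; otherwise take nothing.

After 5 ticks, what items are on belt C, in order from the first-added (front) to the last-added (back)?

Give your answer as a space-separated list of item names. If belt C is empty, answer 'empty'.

Tick 1: prefer A, take apple from A; A=[jar] B=[clip,rod,shaft,tube] C=[apple]
Tick 2: prefer B, take clip from B; A=[jar] B=[rod,shaft,tube] C=[apple,clip]
Tick 3: prefer A, take jar from A; A=[-] B=[rod,shaft,tube] C=[apple,clip,jar]
Tick 4: prefer B, take rod from B; A=[-] B=[shaft,tube] C=[apple,clip,jar,rod]
Tick 5: prefer A, take shaft from B; A=[-] B=[tube] C=[apple,clip,jar,rod,shaft]

Answer: apple clip jar rod shaft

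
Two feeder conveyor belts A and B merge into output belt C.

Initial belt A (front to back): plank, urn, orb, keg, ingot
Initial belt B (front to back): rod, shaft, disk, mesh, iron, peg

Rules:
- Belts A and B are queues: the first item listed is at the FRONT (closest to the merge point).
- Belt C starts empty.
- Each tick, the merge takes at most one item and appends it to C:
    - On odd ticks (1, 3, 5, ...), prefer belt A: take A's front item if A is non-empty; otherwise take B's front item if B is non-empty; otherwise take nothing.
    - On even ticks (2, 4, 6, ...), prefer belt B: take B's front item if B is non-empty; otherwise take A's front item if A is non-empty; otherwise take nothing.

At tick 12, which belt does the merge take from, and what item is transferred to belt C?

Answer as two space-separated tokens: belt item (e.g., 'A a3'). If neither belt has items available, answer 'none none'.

Answer: none none

Derivation:
Tick 1: prefer A, take plank from A; A=[urn,orb,keg,ingot] B=[rod,shaft,disk,mesh,iron,peg] C=[plank]
Tick 2: prefer B, take rod from B; A=[urn,orb,keg,ingot] B=[shaft,disk,mesh,iron,peg] C=[plank,rod]
Tick 3: prefer A, take urn from A; A=[orb,keg,ingot] B=[shaft,disk,mesh,iron,peg] C=[plank,rod,urn]
Tick 4: prefer B, take shaft from B; A=[orb,keg,ingot] B=[disk,mesh,iron,peg] C=[plank,rod,urn,shaft]
Tick 5: prefer A, take orb from A; A=[keg,ingot] B=[disk,mesh,iron,peg] C=[plank,rod,urn,shaft,orb]
Tick 6: prefer B, take disk from B; A=[keg,ingot] B=[mesh,iron,peg] C=[plank,rod,urn,shaft,orb,disk]
Tick 7: prefer A, take keg from A; A=[ingot] B=[mesh,iron,peg] C=[plank,rod,urn,shaft,orb,disk,keg]
Tick 8: prefer B, take mesh from B; A=[ingot] B=[iron,peg] C=[plank,rod,urn,shaft,orb,disk,keg,mesh]
Tick 9: prefer A, take ingot from A; A=[-] B=[iron,peg] C=[plank,rod,urn,shaft,orb,disk,keg,mesh,ingot]
Tick 10: prefer B, take iron from B; A=[-] B=[peg] C=[plank,rod,urn,shaft,orb,disk,keg,mesh,ingot,iron]
Tick 11: prefer A, take peg from B; A=[-] B=[-] C=[plank,rod,urn,shaft,orb,disk,keg,mesh,ingot,iron,peg]
Tick 12: prefer B, both empty, nothing taken; A=[-] B=[-] C=[plank,rod,urn,shaft,orb,disk,keg,mesh,ingot,iron,peg]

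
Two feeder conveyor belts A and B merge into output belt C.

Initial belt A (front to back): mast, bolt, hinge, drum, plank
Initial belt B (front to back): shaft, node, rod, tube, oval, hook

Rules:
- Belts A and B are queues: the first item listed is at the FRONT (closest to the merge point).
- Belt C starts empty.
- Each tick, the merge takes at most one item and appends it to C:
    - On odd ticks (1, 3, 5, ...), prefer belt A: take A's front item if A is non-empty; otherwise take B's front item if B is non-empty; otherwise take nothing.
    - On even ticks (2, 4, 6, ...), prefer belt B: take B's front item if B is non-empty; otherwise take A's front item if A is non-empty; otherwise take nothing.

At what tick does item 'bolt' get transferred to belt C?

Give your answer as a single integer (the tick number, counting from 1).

Answer: 3

Derivation:
Tick 1: prefer A, take mast from A; A=[bolt,hinge,drum,plank] B=[shaft,node,rod,tube,oval,hook] C=[mast]
Tick 2: prefer B, take shaft from B; A=[bolt,hinge,drum,plank] B=[node,rod,tube,oval,hook] C=[mast,shaft]
Tick 3: prefer A, take bolt from A; A=[hinge,drum,plank] B=[node,rod,tube,oval,hook] C=[mast,shaft,bolt]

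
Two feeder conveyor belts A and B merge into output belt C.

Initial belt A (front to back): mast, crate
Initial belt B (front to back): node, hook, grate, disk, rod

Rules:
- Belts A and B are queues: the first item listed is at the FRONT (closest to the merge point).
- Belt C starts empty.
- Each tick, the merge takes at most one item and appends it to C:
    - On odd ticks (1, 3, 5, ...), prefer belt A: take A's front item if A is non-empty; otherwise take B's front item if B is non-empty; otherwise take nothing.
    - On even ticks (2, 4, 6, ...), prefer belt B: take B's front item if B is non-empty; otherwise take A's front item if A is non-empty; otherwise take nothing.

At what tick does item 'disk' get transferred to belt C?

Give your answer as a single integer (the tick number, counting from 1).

Answer: 6

Derivation:
Tick 1: prefer A, take mast from A; A=[crate] B=[node,hook,grate,disk,rod] C=[mast]
Tick 2: prefer B, take node from B; A=[crate] B=[hook,grate,disk,rod] C=[mast,node]
Tick 3: prefer A, take crate from A; A=[-] B=[hook,grate,disk,rod] C=[mast,node,crate]
Tick 4: prefer B, take hook from B; A=[-] B=[grate,disk,rod] C=[mast,node,crate,hook]
Tick 5: prefer A, take grate from B; A=[-] B=[disk,rod] C=[mast,node,crate,hook,grate]
Tick 6: prefer B, take disk from B; A=[-] B=[rod] C=[mast,node,crate,hook,grate,disk]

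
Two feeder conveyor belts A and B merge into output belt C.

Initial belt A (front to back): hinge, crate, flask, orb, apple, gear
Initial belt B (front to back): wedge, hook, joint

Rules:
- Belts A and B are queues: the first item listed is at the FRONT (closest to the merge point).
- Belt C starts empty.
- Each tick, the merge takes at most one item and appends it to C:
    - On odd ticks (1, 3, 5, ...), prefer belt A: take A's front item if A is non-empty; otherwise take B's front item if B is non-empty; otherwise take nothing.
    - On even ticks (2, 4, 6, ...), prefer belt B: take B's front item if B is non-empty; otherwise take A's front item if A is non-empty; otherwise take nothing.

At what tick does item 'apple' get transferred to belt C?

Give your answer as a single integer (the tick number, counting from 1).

Tick 1: prefer A, take hinge from A; A=[crate,flask,orb,apple,gear] B=[wedge,hook,joint] C=[hinge]
Tick 2: prefer B, take wedge from B; A=[crate,flask,orb,apple,gear] B=[hook,joint] C=[hinge,wedge]
Tick 3: prefer A, take crate from A; A=[flask,orb,apple,gear] B=[hook,joint] C=[hinge,wedge,crate]
Tick 4: prefer B, take hook from B; A=[flask,orb,apple,gear] B=[joint] C=[hinge,wedge,crate,hook]
Tick 5: prefer A, take flask from A; A=[orb,apple,gear] B=[joint] C=[hinge,wedge,crate,hook,flask]
Tick 6: prefer B, take joint from B; A=[orb,apple,gear] B=[-] C=[hinge,wedge,crate,hook,flask,joint]
Tick 7: prefer A, take orb from A; A=[apple,gear] B=[-] C=[hinge,wedge,crate,hook,flask,joint,orb]
Tick 8: prefer B, take apple from A; A=[gear] B=[-] C=[hinge,wedge,crate,hook,flask,joint,orb,apple]

Answer: 8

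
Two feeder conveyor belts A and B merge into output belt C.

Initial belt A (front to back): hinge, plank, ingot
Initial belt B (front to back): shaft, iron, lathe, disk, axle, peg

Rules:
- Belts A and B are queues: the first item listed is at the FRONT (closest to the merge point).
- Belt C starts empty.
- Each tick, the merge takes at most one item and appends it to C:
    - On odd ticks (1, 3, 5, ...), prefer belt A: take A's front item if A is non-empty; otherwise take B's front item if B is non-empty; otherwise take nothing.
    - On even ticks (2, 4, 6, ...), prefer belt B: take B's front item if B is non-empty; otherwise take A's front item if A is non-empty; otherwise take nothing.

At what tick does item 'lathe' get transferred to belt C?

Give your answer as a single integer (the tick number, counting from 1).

Answer: 6

Derivation:
Tick 1: prefer A, take hinge from A; A=[plank,ingot] B=[shaft,iron,lathe,disk,axle,peg] C=[hinge]
Tick 2: prefer B, take shaft from B; A=[plank,ingot] B=[iron,lathe,disk,axle,peg] C=[hinge,shaft]
Tick 3: prefer A, take plank from A; A=[ingot] B=[iron,lathe,disk,axle,peg] C=[hinge,shaft,plank]
Tick 4: prefer B, take iron from B; A=[ingot] B=[lathe,disk,axle,peg] C=[hinge,shaft,plank,iron]
Tick 5: prefer A, take ingot from A; A=[-] B=[lathe,disk,axle,peg] C=[hinge,shaft,plank,iron,ingot]
Tick 6: prefer B, take lathe from B; A=[-] B=[disk,axle,peg] C=[hinge,shaft,plank,iron,ingot,lathe]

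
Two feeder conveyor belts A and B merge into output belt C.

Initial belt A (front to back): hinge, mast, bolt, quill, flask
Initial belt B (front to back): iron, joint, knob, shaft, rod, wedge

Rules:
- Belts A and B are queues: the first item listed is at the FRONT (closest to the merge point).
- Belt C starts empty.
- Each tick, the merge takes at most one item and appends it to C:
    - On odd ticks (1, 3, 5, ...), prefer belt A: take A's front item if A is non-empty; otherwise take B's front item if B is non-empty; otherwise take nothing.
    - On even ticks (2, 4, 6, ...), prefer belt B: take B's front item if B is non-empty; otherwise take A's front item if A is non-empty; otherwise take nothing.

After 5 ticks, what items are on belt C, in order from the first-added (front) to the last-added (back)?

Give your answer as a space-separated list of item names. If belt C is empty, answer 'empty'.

Answer: hinge iron mast joint bolt

Derivation:
Tick 1: prefer A, take hinge from A; A=[mast,bolt,quill,flask] B=[iron,joint,knob,shaft,rod,wedge] C=[hinge]
Tick 2: prefer B, take iron from B; A=[mast,bolt,quill,flask] B=[joint,knob,shaft,rod,wedge] C=[hinge,iron]
Tick 3: prefer A, take mast from A; A=[bolt,quill,flask] B=[joint,knob,shaft,rod,wedge] C=[hinge,iron,mast]
Tick 4: prefer B, take joint from B; A=[bolt,quill,flask] B=[knob,shaft,rod,wedge] C=[hinge,iron,mast,joint]
Tick 5: prefer A, take bolt from A; A=[quill,flask] B=[knob,shaft,rod,wedge] C=[hinge,iron,mast,joint,bolt]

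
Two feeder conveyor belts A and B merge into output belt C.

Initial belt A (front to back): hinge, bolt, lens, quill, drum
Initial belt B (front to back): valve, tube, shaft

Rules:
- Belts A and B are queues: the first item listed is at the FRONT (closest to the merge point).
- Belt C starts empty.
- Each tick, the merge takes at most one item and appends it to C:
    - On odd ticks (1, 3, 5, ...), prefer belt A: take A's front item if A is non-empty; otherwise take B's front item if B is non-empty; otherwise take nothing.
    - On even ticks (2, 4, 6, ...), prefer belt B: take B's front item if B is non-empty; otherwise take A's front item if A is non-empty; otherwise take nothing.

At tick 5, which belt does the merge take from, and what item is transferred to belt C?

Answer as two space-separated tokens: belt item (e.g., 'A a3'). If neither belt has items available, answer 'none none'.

Answer: A lens

Derivation:
Tick 1: prefer A, take hinge from A; A=[bolt,lens,quill,drum] B=[valve,tube,shaft] C=[hinge]
Tick 2: prefer B, take valve from B; A=[bolt,lens,quill,drum] B=[tube,shaft] C=[hinge,valve]
Tick 3: prefer A, take bolt from A; A=[lens,quill,drum] B=[tube,shaft] C=[hinge,valve,bolt]
Tick 4: prefer B, take tube from B; A=[lens,quill,drum] B=[shaft] C=[hinge,valve,bolt,tube]
Tick 5: prefer A, take lens from A; A=[quill,drum] B=[shaft] C=[hinge,valve,bolt,tube,lens]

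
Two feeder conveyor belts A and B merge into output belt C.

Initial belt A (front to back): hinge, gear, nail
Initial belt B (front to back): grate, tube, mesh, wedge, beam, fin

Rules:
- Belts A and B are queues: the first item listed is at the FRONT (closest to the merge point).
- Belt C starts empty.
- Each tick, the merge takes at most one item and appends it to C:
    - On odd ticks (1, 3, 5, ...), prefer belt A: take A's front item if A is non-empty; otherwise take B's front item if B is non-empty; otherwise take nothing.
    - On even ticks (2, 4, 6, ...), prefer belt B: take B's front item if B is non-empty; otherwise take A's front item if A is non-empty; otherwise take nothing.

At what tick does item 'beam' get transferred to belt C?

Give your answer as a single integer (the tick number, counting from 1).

Answer: 8

Derivation:
Tick 1: prefer A, take hinge from A; A=[gear,nail] B=[grate,tube,mesh,wedge,beam,fin] C=[hinge]
Tick 2: prefer B, take grate from B; A=[gear,nail] B=[tube,mesh,wedge,beam,fin] C=[hinge,grate]
Tick 3: prefer A, take gear from A; A=[nail] B=[tube,mesh,wedge,beam,fin] C=[hinge,grate,gear]
Tick 4: prefer B, take tube from B; A=[nail] B=[mesh,wedge,beam,fin] C=[hinge,grate,gear,tube]
Tick 5: prefer A, take nail from A; A=[-] B=[mesh,wedge,beam,fin] C=[hinge,grate,gear,tube,nail]
Tick 6: prefer B, take mesh from B; A=[-] B=[wedge,beam,fin] C=[hinge,grate,gear,tube,nail,mesh]
Tick 7: prefer A, take wedge from B; A=[-] B=[beam,fin] C=[hinge,grate,gear,tube,nail,mesh,wedge]
Tick 8: prefer B, take beam from B; A=[-] B=[fin] C=[hinge,grate,gear,tube,nail,mesh,wedge,beam]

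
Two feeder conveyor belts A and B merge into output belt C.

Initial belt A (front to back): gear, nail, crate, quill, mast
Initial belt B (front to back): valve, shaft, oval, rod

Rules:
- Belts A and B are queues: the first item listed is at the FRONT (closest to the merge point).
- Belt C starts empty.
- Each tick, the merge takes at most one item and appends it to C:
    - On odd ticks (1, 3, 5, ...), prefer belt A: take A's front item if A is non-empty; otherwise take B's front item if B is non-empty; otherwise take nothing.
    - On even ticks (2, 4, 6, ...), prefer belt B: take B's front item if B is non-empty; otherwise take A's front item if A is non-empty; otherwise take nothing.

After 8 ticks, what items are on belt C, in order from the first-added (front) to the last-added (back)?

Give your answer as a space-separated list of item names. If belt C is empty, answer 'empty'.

Tick 1: prefer A, take gear from A; A=[nail,crate,quill,mast] B=[valve,shaft,oval,rod] C=[gear]
Tick 2: prefer B, take valve from B; A=[nail,crate,quill,mast] B=[shaft,oval,rod] C=[gear,valve]
Tick 3: prefer A, take nail from A; A=[crate,quill,mast] B=[shaft,oval,rod] C=[gear,valve,nail]
Tick 4: prefer B, take shaft from B; A=[crate,quill,mast] B=[oval,rod] C=[gear,valve,nail,shaft]
Tick 5: prefer A, take crate from A; A=[quill,mast] B=[oval,rod] C=[gear,valve,nail,shaft,crate]
Tick 6: prefer B, take oval from B; A=[quill,mast] B=[rod] C=[gear,valve,nail,shaft,crate,oval]
Tick 7: prefer A, take quill from A; A=[mast] B=[rod] C=[gear,valve,nail,shaft,crate,oval,quill]
Tick 8: prefer B, take rod from B; A=[mast] B=[-] C=[gear,valve,nail,shaft,crate,oval,quill,rod]

Answer: gear valve nail shaft crate oval quill rod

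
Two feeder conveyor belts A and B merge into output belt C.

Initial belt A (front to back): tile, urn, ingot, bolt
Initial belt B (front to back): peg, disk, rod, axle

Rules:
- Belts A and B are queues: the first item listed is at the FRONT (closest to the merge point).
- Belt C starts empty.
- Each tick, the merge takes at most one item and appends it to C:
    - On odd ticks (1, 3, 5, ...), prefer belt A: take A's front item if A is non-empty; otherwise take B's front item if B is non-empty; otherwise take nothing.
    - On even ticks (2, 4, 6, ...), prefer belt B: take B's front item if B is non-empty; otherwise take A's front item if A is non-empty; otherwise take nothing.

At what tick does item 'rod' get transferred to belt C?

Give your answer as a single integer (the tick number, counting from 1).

Answer: 6

Derivation:
Tick 1: prefer A, take tile from A; A=[urn,ingot,bolt] B=[peg,disk,rod,axle] C=[tile]
Tick 2: prefer B, take peg from B; A=[urn,ingot,bolt] B=[disk,rod,axle] C=[tile,peg]
Tick 3: prefer A, take urn from A; A=[ingot,bolt] B=[disk,rod,axle] C=[tile,peg,urn]
Tick 4: prefer B, take disk from B; A=[ingot,bolt] B=[rod,axle] C=[tile,peg,urn,disk]
Tick 5: prefer A, take ingot from A; A=[bolt] B=[rod,axle] C=[tile,peg,urn,disk,ingot]
Tick 6: prefer B, take rod from B; A=[bolt] B=[axle] C=[tile,peg,urn,disk,ingot,rod]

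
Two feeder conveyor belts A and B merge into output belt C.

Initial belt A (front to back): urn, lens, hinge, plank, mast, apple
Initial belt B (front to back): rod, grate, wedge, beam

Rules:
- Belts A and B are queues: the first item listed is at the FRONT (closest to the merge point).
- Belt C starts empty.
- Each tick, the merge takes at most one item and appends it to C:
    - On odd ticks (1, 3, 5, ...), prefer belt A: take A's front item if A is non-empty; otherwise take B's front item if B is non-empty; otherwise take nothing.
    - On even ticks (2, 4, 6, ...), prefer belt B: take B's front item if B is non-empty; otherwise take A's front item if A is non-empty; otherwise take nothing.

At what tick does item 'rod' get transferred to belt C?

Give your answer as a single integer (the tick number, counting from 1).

Tick 1: prefer A, take urn from A; A=[lens,hinge,plank,mast,apple] B=[rod,grate,wedge,beam] C=[urn]
Tick 2: prefer B, take rod from B; A=[lens,hinge,plank,mast,apple] B=[grate,wedge,beam] C=[urn,rod]

Answer: 2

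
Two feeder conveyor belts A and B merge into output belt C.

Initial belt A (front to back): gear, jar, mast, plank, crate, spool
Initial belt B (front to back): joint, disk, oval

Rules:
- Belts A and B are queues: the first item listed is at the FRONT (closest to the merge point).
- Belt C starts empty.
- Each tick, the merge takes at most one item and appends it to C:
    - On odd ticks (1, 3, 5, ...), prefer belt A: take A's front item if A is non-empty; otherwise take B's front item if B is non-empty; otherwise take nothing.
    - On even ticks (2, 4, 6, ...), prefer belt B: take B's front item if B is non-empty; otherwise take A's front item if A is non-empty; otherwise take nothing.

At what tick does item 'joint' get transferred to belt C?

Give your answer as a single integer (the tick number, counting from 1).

Tick 1: prefer A, take gear from A; A=[jar,mast,plank,crate,spool] B=[joint,disk,oval] C=[gear]
Tick 2: prefer B, take joint from B; A=[jar,mast,plank,crate,spool] B=[disk,oval] C=[gear,joint]

Answer: 2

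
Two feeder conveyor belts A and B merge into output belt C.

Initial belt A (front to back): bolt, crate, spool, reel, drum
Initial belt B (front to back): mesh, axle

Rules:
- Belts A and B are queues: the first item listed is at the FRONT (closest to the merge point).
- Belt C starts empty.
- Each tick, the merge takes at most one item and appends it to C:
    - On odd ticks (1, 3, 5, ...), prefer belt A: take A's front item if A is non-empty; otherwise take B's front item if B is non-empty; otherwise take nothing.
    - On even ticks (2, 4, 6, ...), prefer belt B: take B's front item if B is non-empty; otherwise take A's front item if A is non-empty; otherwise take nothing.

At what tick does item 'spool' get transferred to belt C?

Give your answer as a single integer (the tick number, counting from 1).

Tick 1: prefer A, take bolt from A; A=[crate,spool,reel,drum] B=[mesh,axle] C=[bolt]
Tick 2: prefer B, take mesh from B; A=[crate,spool,reel,drum] B=[axle] C=[bolt,mesh]
Tick 3: prefer A, take crate from A; A=[spool,reel,drum] B=[axle] C=[bolt,mesh,crate]
Tick 4: prefer B, take axle from B; A=[spool,reel,drum] B=[-] C=[bolt,mesh,crate,axle]
Tick 5: prefer A, take spool from A; A=[reel,drum] B=[-] C=[bolt,mesh,crate,axle,spool]

Answer: 5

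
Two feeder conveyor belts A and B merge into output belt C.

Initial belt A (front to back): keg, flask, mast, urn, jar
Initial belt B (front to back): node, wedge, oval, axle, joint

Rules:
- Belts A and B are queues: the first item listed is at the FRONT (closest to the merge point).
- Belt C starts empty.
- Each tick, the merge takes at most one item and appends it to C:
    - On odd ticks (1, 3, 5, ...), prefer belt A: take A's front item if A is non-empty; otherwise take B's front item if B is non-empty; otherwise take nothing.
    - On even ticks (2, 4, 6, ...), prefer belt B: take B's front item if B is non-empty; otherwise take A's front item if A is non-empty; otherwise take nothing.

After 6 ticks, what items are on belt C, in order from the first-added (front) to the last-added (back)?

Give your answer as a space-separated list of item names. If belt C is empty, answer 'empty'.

Tick 1: prefer A, take keg from A; A=[flask,mast,urn,jar] B=[node,wedge,oval,axle,joint] C=[keg]
Tick 2: prefer B, take node from B; A=[flask,mast,urn,jar] B=[wedge,oval,axle,joint] C=[keg,node]
Tick 3: prefer A, take flask from A; A=[mast,urn,jar] B=[wedge,oval,axle,joint] C=[keg,node,flask]
Tick 4: prefer B, take wedge from B; A=[mast,urn,jar] B=[oval,axle,joint] C=[keg,node,flask,wedge]
Tick 5: prefer A, take mast from A; A=[urn,jar] B=[oval,axle,joint] C=[keg,node,flask,wedge,mast]
Tick 6: prefer B, take oval from B; A=[urn,jar] B=[axle,joint] C=[keg,node,flask,wedge,mast,oval]

Answer: keg node flask wedge mast oval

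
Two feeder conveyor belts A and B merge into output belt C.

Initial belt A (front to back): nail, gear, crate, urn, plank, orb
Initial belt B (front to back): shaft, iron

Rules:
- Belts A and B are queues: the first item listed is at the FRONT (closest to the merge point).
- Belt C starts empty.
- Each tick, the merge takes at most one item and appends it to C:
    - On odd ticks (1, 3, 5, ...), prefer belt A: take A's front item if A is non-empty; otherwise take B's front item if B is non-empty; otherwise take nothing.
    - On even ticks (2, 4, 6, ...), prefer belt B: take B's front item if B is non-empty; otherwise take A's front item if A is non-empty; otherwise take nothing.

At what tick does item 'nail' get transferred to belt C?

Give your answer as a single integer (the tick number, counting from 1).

Answer: 1

Derivation:
Tick 1: prefer A, take nail from A; A=[gear,crate,urn,plank,orb] B=[shaft,iron] C=[nail]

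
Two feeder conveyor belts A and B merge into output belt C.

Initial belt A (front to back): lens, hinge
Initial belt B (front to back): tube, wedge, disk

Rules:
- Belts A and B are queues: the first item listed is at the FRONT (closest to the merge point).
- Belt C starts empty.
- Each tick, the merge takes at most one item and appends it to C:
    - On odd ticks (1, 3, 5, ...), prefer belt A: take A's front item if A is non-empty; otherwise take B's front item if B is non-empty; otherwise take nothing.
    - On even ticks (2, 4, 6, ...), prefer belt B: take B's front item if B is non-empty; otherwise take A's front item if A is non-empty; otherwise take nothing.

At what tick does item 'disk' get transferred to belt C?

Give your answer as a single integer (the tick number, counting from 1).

Tick 1: prefer A, take lens from A; A=[hinge] B=[tube,wedge,disk] C=[lens]
Tick 2: prefer B, take tube from B; A=[hinge] B=[wedge,disk] C=[lens,tube]
Tick 3: prefer A, take hinge from A; A=[-] B=[wedge,disk] C=[lens,tube,hinge]
Tick 4: prefer B, take wedge from B; A=[-] B=[disk] C=[lens,tube,hinge,wedge]
Tick 5: prefer A, take disk from B; A=[-] B=[-] C=[lens,tube,hinge,wedge,disk]

Answer: 5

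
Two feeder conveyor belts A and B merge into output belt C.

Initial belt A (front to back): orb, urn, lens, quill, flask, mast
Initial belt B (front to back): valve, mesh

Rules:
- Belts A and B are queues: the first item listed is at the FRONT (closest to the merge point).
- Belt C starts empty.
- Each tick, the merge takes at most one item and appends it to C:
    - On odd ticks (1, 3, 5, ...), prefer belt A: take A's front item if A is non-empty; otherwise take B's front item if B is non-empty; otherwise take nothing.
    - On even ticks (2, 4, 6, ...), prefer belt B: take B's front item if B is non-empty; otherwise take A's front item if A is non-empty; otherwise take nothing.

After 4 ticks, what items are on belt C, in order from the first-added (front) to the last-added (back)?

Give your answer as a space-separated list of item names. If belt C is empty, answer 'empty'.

Answer: orb valve urn mesh

Derivation:
Tick 1: prefer A, take orb from A; A=[urn,lens,quill,flask,mast] B=[valve,mesh] C=[orb]
Tick 2: prefer B, take valve from B; A=[urn,lens,quill,flask,mast] B=[mesh] C=[orb,valve]
Tick 3: prefer A, take urn from A; A=[lens,quill,flask,mast] B=[mesh] C=[orb,valve,urn]
Tick 4: prefer B, take mesh from B; A=[lens,quill,flask,mast] B=[-] C=[orb,valve,urn,mesh]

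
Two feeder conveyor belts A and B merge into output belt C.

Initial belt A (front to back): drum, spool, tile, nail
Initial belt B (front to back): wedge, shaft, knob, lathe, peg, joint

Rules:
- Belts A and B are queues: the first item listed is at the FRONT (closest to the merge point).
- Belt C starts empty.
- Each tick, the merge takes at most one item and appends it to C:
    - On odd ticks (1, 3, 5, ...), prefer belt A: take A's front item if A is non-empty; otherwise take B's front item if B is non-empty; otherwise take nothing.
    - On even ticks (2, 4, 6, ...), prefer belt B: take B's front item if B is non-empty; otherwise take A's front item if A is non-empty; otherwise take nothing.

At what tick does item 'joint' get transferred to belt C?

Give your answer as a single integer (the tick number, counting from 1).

Answer: 10

Derivation:
Tick 1: prefer A, take drum from A; A=[spool,tile,nail] B=[wedge,shaft,knob,lathe,peg,joint] C=[drum]
Tick 2: prefer B, take wedge from B; A=[spool,tile,nail] B=[shaft,knob,lathe,peg,joint] C=[drum,wedge]
Tick 3: prefer A, take spool from A; A=[tile,nail] B=[shaft,knob,lathe,peg,joint] C=[drum,wedge,spool]
Tick 4: prefer B, take shaft from B; A=[tile,nail] B=[knob,lathe,peg,joint] C=[drum,wedge,spool,shaft]
Tick 5: prefer A, take tile from A; A=[nail] B=[knob,lathe,peg,joint] C=[drum,wedge,spool,shaft,tile]
Tick 6: prefer B, take knob from B; A=[nail] B=[lathe,peg,joint] C=[drum,wedge,spool,shaft,tile,knob]
Tick 7: prefer A, take nail from A; A=[-] B=[lathe,peg,joint] C=[drum,wedge,spool,shaft,tile,knob,nail]
Tick 8: prefer B, take lathe from B; A=[-] B=[peg,joint] C=[drum,wedge,spool,shaft,tile,knob,nail,lathe]
Tick 9: prefer A, take peg from B; A=[-] B=[joint] C=[drum,wedge,spool,shaft,tile,knob,nail,lathe,peg]
Tick 10: prefer B, take joint from B; A=[-] B=[-] C=[drum,wedge,spool,shaft,tile,knob,nail,lathe,peg,joint]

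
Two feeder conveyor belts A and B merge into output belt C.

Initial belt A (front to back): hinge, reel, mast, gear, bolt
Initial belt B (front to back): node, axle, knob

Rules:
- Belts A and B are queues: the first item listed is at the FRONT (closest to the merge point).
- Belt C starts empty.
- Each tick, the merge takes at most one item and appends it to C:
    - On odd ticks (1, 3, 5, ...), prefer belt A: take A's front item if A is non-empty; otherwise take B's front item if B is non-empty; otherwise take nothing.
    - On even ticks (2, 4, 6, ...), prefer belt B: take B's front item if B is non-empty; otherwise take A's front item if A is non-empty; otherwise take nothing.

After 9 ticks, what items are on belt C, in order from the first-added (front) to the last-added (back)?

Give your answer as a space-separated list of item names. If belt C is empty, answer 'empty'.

Tick 1: prefer A, take hinge from A; A=[reel,mast,gear,bolt] B=[node,axle,knob] C=[hinge]
Tick 2: prefer B, take node from B; A=[reel,mast,gear,bolt] B=[axle,knob] C=[hinge,node]
Tick 3: prefer A, take reel from A; A=[mast,gear,bolt] B=[axle,knob] C=[hinge,node,reel]
Tick 4: prefer B, take axle from B; A=[mast,gear,bolt] B=[knob] C=[hinge,node,reel,axle]
Tick 5: prefer A, take mast from A; A=[gear,bolt] B=[knob] C=[hinge,node,reel,axle,mast]
Tick 6: prefer B, take knob from B; A=[gear,bolt] B=[-] C=[hinge,node,reel,axle,mast,knob]
Tick 7: prefer A, take gear from A; A=[bolt] B=[-] C=[hinge,node,reel,axle,mast,knob,gear]
Tick 8: prefer B, take bolt from A; A=[-] B=[-] C=[hinge,node,reel,axle,mast,knob,gear,bolt]
Tick 9: prefer A, both empty, nothing taken; A=[-] B=[-] C=[hinge,node,reel,axle,mast,knob,gear,bolt]

Answer: hinge node reel axle mast knob gear bolt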